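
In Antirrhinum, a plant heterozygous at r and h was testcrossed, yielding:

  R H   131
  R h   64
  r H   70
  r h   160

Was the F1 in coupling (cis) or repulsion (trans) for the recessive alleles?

cis

The two most frequent classes are R H (131) and r h (160); these are the parental (non-recombinant) types.
So the F1 carried R H on one chromosome and r h on the other — the recessive alleles are on the same chromosome (cis / coupling).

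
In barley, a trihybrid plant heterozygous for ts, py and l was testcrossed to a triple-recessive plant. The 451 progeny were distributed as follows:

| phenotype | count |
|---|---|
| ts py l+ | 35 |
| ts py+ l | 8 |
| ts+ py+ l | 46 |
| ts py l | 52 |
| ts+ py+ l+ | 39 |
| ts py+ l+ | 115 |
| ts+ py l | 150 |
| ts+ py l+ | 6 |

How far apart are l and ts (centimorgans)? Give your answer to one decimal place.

23.3 centimorgans

The two most frequent reciprocal classes, ts+ py l and ts py+ l+, are the parental types, so the F1 was ts+ py l / ts py+ l+.
The two rarest classes, ts+ py l+ and ts py+ l, are the double crossovers. Comparing them with the parentals, only the l allele has switched, so l is the middle locus and the order is ts – l – py.
Crossovers in the ts–l interval produce the single-crossover classes ts py l and ts+ py+ l+ (52 + 39 = 91) plus the double crossovers (14).
RF(ts–l) = (91 + 14) / 451 = 105/451 = 0.2328 → 23.3 centimorgans.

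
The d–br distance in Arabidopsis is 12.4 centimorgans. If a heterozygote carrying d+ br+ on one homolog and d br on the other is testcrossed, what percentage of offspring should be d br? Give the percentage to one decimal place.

43.8%

A map distance of 12.4 centimorgans corresponds to a recombination frequency of 0.124.
The F1 is d+ br+ / d br, so d br is a parental gamete class with expected frequency (1 − r)/2 = 0.876/2 = 0.4380.
That is 0.4380 = 43.8% of the progeny.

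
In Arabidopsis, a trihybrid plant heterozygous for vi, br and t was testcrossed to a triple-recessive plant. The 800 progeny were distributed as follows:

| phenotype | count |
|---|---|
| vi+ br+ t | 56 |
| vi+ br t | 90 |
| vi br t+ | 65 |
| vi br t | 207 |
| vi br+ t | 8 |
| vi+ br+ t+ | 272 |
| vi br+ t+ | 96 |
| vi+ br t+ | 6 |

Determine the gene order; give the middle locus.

The two most frequent reciprocal classes, vi+ br+ t+ and vi br t, are the parental types, so the F1 was vi+ br+ t+ / vi br t.
The two rarest classes, vi+ br t+ and vi br+ t, are the double crossovers. Comparing them with the parentals, only the br allele has switched, so br is the middle locus and the order is t – br – vi.

br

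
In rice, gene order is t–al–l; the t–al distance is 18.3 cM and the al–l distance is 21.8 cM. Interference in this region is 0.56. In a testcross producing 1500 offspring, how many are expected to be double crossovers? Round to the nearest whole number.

Map distances give recombination frequencies of 0.183 and 0.218 for the two intervals.
With interference 0.56 (so coincidence = 0.44), expected double-crossover frequency = 0.183 × 0.218 × 0.44 = 0.01755.
Expected number = 0.01755 × 1500 = 26.33 ≈ 26.

26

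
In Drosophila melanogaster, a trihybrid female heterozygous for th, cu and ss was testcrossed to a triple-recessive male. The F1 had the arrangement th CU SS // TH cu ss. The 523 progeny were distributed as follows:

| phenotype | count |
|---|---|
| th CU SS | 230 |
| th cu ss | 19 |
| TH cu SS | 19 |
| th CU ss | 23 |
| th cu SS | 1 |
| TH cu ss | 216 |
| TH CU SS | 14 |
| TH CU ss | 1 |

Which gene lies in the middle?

The two rarest classes, th cu SS and TH CU ss, are the double crossovers. Comparing them with the parentals, only the cu allele has switched, so cu is the middle locus and the order is th – cu – ss.

cu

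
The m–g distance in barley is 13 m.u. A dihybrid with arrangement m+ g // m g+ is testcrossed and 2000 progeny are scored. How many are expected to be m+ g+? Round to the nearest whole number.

A map distance of 13 m.u. corresponds to a recombination frequency of 0.130.
The F1 is m+ g / m g+, so m+ g+ is a recombinant gamete class with expected frequency r/2 = 0.130/2 = 0.0650.
Expected number = 0.0650 × 2000 = 130.00 ≈ 130.

130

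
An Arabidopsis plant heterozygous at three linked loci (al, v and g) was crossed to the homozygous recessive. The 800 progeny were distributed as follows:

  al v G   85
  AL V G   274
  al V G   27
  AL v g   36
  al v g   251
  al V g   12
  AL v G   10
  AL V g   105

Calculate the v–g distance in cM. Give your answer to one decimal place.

The two most frequent reciprocal classes, AL V G and al v g, are the parental types, so the F1 was AL V G / al v g.
The two rarest classes, AL v G and al V g, are the double crossovers. Comparing them with the parentals, only the v allele has switched, so v is the middle locus and the order is g – v – al.
Crossovers in the g–v interval produce the single-crossover classes AL V g and al v G (105 + 85 = 190) plus the double crossovers (22).
RF(g–v) = (190 + 22) / 800 = 212/800 = 0.2650 → 26.5 cM.

26.5 cM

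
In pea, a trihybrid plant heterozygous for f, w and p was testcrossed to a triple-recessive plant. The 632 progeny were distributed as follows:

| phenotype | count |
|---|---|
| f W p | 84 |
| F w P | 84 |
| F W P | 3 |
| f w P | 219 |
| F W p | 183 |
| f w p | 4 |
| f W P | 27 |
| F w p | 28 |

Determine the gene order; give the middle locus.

The two most frequent reciprocal classes, f w P and F W p, are the parental types, so the F1 was f w P / F W p.
The two rarest classes, f w p and F W P, are the double crossovers. Comparing them with the parentals, only the p allele has switched, so p is the middle locus and the order is w – p – f.

p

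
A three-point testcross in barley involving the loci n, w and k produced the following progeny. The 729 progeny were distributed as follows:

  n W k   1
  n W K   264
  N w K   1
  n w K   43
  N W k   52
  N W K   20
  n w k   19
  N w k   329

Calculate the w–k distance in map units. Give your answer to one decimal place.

13.3 map units

The two most frequent reciprocal classes, n W K and N w k, are the parental types, so the F1 was n W K / N w k.
The two rarest classes, n W k and N w K, are the double crossovers. Comparing them with the parentals, only the k allele has switched, so k is the middle locus and the order is w – k – n.
Crossovers in the w–k interval produce the single-crossover classes n w K and N W k (43 + 52 = 95) plus the double crossovers (2).
RF(w–k) = (95 + 2) / 729 = 97/729 = 0.1331 → 13.3 map units.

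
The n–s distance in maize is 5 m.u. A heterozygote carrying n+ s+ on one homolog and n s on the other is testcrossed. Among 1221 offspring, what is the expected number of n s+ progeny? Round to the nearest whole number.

A map distance of 5 m.u. corresponds to a recombination frequency of 0.050.
The F1 is n+ s+ / n s, so n s+ is a recombinant gamete class with expected frequency r/2 = 0.050/2 = 0.0250.
Expected number = 0.0250 × 1221 = 30.53 ≈ 31.

31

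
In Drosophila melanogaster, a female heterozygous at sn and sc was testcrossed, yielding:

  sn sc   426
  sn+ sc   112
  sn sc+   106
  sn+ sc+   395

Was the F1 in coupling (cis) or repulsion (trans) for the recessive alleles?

The two most frequent classes are sn+ sc+ (395) and sn sc (426); these are the parental (non-recombinant) types.
So the F1 carried sn+ sc+ on one chromosome and sn sc on the other — the recessive alleles are on the same chromosome (cis / coupling).

cis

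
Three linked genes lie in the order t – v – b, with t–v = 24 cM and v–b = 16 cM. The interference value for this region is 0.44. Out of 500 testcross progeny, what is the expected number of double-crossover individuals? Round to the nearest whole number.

11

Map distances give recombination frequencies of 0.240 and 0.160 for the two intervals.
With interference 0.44 (so coincidence = 0.56), expected double-crossover frequency = 0.240 × 0.160 × 0.56 = 0.02150.
Expected number = 0.02150 × 500 = 10.75 ≈ 11.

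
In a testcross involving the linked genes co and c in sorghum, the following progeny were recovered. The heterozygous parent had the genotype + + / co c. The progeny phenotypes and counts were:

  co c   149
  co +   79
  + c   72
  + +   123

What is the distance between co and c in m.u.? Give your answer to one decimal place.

The recombinant classes are + c and co +: 72 + 79 = 151.
Recombination frequency = 151/423 = 0.3570 ≈ 35.7%, i.e. 35.7 m.u.

35.7 m.u.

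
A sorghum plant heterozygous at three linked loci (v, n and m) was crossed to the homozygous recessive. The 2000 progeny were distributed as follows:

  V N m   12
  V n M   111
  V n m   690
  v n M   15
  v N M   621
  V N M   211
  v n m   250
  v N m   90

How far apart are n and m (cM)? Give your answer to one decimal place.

The two most frequent reciprocal classes, v N M and V n m, are the parental types, so the F1 was v N M / V n m.
The two rarest classes, v n M and V N m, are the double crossovers. Comparing them with the parentals, only the n allele has switched, so n is the middle locus and the order is m – n – v.
Crossovers in the m–n interval produce the single-crossover classes v N m and V n M (90 + 111 = 201) plus the double crossovers (27).
RF(m–n) = (201 + 27) / 2000 = 228/2000 = 0.1140 → 11.4 cM.

11.4 cM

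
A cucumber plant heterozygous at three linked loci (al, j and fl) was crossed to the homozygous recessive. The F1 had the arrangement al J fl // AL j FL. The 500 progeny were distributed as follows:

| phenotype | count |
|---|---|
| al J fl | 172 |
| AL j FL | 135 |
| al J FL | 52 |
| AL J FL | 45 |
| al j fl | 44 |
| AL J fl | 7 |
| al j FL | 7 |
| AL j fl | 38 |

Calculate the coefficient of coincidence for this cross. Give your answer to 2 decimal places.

0.65

The two rarest classes, AL J fl and al j FL, are the double crossovers. Comparing them with the parentals, only the al allele has switched, so al is the middle locus and the order is fl – al – j.
fl–al: (90 + 14)/500 = 0.2080; al–j: (89 + 14)/500 = 0.2060.
Expected DCO frequency = 0.2080 × 0.2060 ≈ 0.04285; observed = 14/500 ≈ 0.02800.
Coefficient of coincidence = 0.02800/0.04285 ≈ 0.65.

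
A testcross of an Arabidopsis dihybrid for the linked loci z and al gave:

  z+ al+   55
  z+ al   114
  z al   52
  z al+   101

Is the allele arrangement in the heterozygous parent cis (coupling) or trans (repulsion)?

The two most frequent classes are z+ al (114) and z al+ (101); these are the parental (non-recombinant) types.
So the F1 carried z+ al on one chromosome and z al+ on the other — the recessive alleles are on opposite chromosomes (trans / repulsion).

trans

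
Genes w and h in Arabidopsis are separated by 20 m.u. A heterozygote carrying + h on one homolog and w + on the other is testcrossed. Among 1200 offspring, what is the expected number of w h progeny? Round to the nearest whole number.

A map distance of 20 m.u. corresponds to a recombination frequency of 0.200.
The F1 is + h / w +, so w h is a recombinant gamete class with expected frequency r/2 = 0.200/2 = 0.1000.
Expected number = 0.1000 × 1200 = 120.00 ≈ 120.

120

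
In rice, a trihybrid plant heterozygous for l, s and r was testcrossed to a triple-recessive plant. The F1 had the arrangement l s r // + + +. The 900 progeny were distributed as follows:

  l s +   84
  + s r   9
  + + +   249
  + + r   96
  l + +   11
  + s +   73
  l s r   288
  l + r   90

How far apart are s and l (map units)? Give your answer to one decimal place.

The two rarest classes, + s r and l + +, are the double crossovers. Comparing them with the parentals, only the l allele has switched, so l is the middle locus and the order is r – l – s.
Crossovers in the l–s interval produce the single-crossover classes l + r and + s + (90 + 73 = 163) plus the double crossovers (20).
RF(l–s) = (163 + 20) / 900 = 183/900 = 0.2033 → 20.3 map units.

20.3 map units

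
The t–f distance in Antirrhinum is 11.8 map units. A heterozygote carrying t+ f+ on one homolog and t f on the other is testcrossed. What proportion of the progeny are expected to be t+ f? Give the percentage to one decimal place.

5.9%

A map distance of 11.8 map units corresponds to a recombination frequency of 0.118.
The F1 is t+ f+ / t f, so t+ f is a recombinant gamete class with expected frequency r/2 = 0.118/2 = 0.0590.
That is 0.0590 = 5.9% of the progeny.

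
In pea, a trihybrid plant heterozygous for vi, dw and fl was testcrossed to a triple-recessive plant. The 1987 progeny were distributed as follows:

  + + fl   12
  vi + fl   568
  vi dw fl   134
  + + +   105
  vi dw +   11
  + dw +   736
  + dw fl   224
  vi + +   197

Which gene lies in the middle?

The two most frequent reciprocal classes, vi + fl and + dw +, are the parental types, so the F1 was vi + fl / + dw +.
The two rarest classes, + + fl and vi dw +, are the double crossovers. Comparing them with the parentals, only the vi allele has switched, so vi is the middle locus and the order is dw – vi – fl.

vi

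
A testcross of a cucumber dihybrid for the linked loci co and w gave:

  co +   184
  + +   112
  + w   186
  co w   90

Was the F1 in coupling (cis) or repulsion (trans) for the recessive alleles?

trans

The two most frequent classes are + w (186) and co + (184); these are the parental (non-recombinant) types.
So the F1 carried + w on one chromosome and co + on the other — the recessive alleles are on opposite chromosomes (trans / repulsion).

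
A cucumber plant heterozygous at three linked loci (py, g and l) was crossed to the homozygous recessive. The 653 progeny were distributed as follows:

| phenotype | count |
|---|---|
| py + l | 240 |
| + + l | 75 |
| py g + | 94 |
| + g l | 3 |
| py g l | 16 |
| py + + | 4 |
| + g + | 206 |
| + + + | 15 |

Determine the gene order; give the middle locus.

l

The two most frequent reciprocal classes, py + l and + g +, are the parental types, so the F1 was py + l / + g +.
The two rarest classes, py + + and + g l, are the double crossovers. Comparing them with the parentals, only the l allele has switched, so l is the middle locus and the order is g – l – py.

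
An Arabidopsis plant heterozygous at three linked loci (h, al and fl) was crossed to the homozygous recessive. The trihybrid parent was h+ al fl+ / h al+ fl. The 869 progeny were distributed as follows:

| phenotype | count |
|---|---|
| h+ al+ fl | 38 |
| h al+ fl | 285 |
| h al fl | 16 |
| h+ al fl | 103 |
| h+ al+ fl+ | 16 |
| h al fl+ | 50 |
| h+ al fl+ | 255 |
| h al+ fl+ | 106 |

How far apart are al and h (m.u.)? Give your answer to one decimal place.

The two rarest classes, h+ al+ fl+ and h al fl, are the double crossovers. Comparing them with the parentals, only the al allele has switched, so al is the middle locus and the order is h – al – fl.
Crossovers in the h–al interval produce the single-crossover classes h al fl+ and h+ al+ fl (50 + 38 = 88) plus the double crossovers (32).
RF(h–al) = (88 + 32) / 869 = 120/869 = 0.1381 → 13.8 m.u.

13.8 m.u.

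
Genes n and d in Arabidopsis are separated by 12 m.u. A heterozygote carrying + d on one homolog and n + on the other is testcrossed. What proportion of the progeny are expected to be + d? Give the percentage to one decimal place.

44.0%

A map distance of 12 m.u. corresponds to a recombination frequency of 0.120.
The F1 is + d / n +, so + d is a parental gamete class with expected frequency (1 − r)/2 = 0.880/2 = 0.4400.
That is 0.4400 = 44.0% of the progeny.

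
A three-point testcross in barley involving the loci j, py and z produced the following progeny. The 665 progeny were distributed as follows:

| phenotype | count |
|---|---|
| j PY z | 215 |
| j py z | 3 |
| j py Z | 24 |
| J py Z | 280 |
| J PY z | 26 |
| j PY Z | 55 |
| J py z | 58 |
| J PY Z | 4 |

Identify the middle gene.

The two most frequent reciprocal classes, J py Z and j PY z, are the parental types, so the F1 was J py Z / j PY z.
The two rarest classes, J PY Z and j py z, are the double crossovers. Comparing them with the parentals, only the py allele has switched, so py is the middle locus and the order is j – py – z.

py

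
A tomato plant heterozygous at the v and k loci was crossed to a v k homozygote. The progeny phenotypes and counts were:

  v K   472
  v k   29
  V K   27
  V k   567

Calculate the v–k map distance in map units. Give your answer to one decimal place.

The two most frequent classes, V k (567) and v K (472), are the parental types, so the F1 was V k / v K.
The recombinant classes are V K and v k: 27 + 29 = 56.
Recombination frequency = 56/1095 = 0.0511 ≈ 5.1%, i.e. 5.1 map units.

5.1 map units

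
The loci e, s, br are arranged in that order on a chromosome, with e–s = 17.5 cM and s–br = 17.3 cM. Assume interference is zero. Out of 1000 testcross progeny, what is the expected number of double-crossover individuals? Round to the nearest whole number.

30

Map distances give recombination frequencies of 0.175 and 0.173 for the two intervals.
With no interference, expected double-crossover frequency = 0.175 × 0.173 = 0.03027.
Expected number = 0.03027 × 1000 = 30.27 ≈ 30.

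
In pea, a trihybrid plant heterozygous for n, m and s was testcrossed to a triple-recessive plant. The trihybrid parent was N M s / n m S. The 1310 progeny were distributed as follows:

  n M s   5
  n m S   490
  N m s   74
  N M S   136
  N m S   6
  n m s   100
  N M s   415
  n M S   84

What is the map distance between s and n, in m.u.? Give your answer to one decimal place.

The two rarest classes, n M s and N m S, are the double crossovers. Comparing them with the parentals, only the n allele has switched, so n is the middle locus and the order is m – n – s.
Crossovers in the n–s interval produce the single-crossover classes N M S and n m s (136 + 100 = 236) plus the double crossovers (11).
RF(n–s) = (236 + 11) / 1310 = 247/1310 = 0.1885 → 18.9 m.u.

18.9 m.u.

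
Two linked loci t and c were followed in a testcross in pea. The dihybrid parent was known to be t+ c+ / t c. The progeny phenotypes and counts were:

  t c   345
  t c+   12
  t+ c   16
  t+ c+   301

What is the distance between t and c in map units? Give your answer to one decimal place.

The recombinant classes are t+ c and t c+: 16 + 12 = 28.
Recombination frequency = 28/674 = 0.0415 ≈ 4.2%, i.e. 4.2 map units.

4.2 map units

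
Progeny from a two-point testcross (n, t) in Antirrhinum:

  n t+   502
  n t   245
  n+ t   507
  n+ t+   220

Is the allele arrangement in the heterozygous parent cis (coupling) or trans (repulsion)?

The two most frequent classes are n+ t (507) and n t+ (502); these are the parental (non-recombinant) types.
So the F1 carried n+ t on one chromosome and n t+ on the other — the recessive alleles are on opposite chromosomes (trans / repulsion).

trans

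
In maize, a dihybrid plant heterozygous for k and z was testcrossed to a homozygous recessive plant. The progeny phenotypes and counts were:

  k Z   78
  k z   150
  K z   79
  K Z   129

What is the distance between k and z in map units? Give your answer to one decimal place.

The two most frequent classes, K Z (129) and k z (150), are the parental types, so the F1 was K Z / k z.
The recombinant classes are K z and k Z: 79 + 78 = 157.
Recombination frequency = 157/436 = 0.3601 ≈ 36.0%, i.e. 36.0 map units.

36.0 map units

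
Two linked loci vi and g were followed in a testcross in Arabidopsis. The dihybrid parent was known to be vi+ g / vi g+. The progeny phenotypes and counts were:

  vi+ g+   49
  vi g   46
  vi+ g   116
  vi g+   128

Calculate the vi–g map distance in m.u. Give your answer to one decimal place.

The recombinant classes are vi+ g+ and vi g: 49 + 46 = 95.
Recombination frequency = 95/339 = 0.2802 ≈ 28.0%, i.e. 28.0 m.u.

28.0 m.u.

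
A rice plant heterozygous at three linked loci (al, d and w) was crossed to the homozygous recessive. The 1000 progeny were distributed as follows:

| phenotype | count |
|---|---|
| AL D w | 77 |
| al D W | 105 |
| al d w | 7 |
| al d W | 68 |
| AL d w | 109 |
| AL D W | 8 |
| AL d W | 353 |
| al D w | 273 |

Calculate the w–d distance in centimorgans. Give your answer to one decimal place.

22.9 centimorgans

The two most frequent reciprocal classes, al D w and AL d W, are the parental types, so the F1 was al D w / AL d W.
The two rarest classes, al d w and AL D W, are the double crossovers. Comparing them with the parentals, only the d allele has switched, so d is the middle locus and the order is w – d – al.
Crossovers in the w–d interval produce the single-crossover classes al D W and AL d w (105 + 109 = 214) plus the double crossovers (15).
RF(w–d) = (214 + 15) / 1000 = 229/1000 = 0.2290 → 22.9 centimorgans.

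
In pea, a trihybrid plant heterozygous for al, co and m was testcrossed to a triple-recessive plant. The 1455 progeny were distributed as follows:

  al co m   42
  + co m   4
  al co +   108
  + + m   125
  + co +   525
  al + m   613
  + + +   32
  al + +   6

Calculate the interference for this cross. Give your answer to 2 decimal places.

0.29

The two most frequent reciprocal classes, + co + and al + m, are the parental types, so the F1 was + co + / al + m.
The two rarest classes, + co m and al + +, are the double crossovers. Comparing them with the parentals, only the m allele has switched, so m is the middle locus and the order is co – m – al.
co–m: (74 + 10)/1455 = 0.0577; m–al: (233 + 10)/1455 = 0.1670.
Expected DCO frequency = 0.0577 × 0.1670 ≈ 0.00964; observed = 10/1455 ≈ 0.00687.
Coefficient of coincidence = 0.00687/0.00964 ≈ 0.71; interference = 1 − 0.71 = 0.29.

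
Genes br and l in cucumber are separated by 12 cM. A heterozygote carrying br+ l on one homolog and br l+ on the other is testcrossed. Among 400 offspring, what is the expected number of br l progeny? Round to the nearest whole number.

24

A map distance of 12 cM corresponds to a recombination frequency of 0.120.
The F1 is br+ l / br l+, so br l is a recombinant gamete class with expected frequency r/2 = 0.120/2 = 0.0600.
Expected number = 0.0600 × 400 = 24.00 ≈ 24.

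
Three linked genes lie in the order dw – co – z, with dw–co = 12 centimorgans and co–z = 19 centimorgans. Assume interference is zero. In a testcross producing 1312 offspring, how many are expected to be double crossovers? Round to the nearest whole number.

30

Map distances give recombination frequencies of 0.120 and 0.190 for the two intervals.
With no interference, expected double-crossover frequency = 0.120 × 0.190 = 0.02280.
Expected number = 0.02280 × 1312 = 29.91 ≈ 30.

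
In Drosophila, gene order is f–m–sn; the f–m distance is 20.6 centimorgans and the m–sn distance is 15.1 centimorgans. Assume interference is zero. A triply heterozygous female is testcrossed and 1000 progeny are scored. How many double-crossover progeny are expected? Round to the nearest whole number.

Map distances give recombination frequencies of 0.206 and 0.151 for the two intervals.
With no interference, expected double-crossover frequency = 0.206 × 0.151 = 0.03111.
Expected number = 0.03111 × 1000 = 31.11 ≈ 31.

31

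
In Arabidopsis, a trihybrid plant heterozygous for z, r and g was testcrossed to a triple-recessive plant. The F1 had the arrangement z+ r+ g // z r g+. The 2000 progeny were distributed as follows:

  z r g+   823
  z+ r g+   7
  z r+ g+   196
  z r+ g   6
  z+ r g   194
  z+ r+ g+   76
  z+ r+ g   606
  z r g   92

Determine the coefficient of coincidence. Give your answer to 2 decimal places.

0.36

The two rarest classes, z r+ g and z+ r g+, are the double crossovers. Comparing them with the parentals, only the z allele has switched, so z is the middle locus and the order is r – z – g.
r–z: (390 + 13)/2000 = 0.2015; z–g: (168 + 13)/2000 = 0.0905.
Expected DCO frequency = 0.2015 × 0.0905 ≈ 0.01824; observed = 13/2000 ≈ 0.00650.
Coefficient of coincidence = 0.00650/0.01824 ≈ 0.36.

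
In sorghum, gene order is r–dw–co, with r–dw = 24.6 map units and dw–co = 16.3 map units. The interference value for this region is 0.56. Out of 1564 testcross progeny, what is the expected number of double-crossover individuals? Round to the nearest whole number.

28

Map distances give recombination frequencies of 0.246 and 0.163 for the two intervals.
With interference 0.56 (so coincidence = 0.44), expected double-crossover frequency = 0.246 × 0.163 × 0.44 = 0.01764.
Expected number = 0.01764 × 1564 = 27.59 ≈ 28.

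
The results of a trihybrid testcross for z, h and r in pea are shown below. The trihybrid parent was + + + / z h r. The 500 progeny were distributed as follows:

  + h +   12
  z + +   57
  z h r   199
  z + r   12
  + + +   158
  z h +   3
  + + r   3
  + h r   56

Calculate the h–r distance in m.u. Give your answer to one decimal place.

The two rarest classes, + + r and z h +, are the double crossovers. Comparing them with the parentals, only the r allele has switched, so r is the middle locus and the order is h – r – z.
Crossovers in the h–r interval produce the single-crossover classes + h + and z + r (12 + 12 = 24) plus the double crossovers (6).
RF(h–r) = (24 + 6) / 500 = 30/500 = 0.0600 → 6.0 m.u.

6.0 m.u.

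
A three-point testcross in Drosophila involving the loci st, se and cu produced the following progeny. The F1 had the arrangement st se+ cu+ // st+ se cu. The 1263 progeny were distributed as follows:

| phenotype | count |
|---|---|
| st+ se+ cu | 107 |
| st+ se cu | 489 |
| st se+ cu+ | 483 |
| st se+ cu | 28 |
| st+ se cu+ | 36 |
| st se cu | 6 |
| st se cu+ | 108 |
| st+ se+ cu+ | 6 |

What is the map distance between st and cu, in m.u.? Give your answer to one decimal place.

The two rarest classes, st+ se+ cu+ and st se cu, are the double crossovers. Comparing them with the parentals, only the st allele has switched, so st is the middle locus and the order is cu – st – se.
Crossovers in the cu–st interval produce the single-crossover classes st se+ cu and st+ se cu+ (28 + 36 = 64) plus the double crossovers (12).
RF(cu–st) = (64 + 12) / 1263 = 76/1263 = 0.0602 → 6.0 m.u.

6.0 m.u.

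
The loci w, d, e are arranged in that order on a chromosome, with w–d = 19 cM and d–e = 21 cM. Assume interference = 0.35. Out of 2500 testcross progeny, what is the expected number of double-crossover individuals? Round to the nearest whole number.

Map distances give recombination frequencies of 0.190 and 0.210 for the two intervals.
With interference 0.35 (so coincidence = 0.65), expected double-crossover frequency = 0.190 × 0.210 × 0.65 = 0.02593.
Expected number = 0.02593 × 2500 = 64.84 ≈ 65.

65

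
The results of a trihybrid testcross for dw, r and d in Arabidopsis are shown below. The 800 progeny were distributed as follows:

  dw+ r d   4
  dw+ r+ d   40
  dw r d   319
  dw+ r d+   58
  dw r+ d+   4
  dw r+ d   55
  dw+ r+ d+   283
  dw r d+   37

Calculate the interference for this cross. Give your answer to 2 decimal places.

The two most frequent reciprocal classes, dw+ r+ d+ and dw r d, are the parental types, so the F1 was dw+ r+ d+ / dw r d.
The two rarest classes, dw r+ d+ and dw+ r d, are the double crossovers. Comparing them with the parentals, only the dw allele has switched, so dw is the middle locus and the order is r – dw – d.
r–dw: (113 + 8)/800 = 0.1512; dw–d: (77 + 8)/800 = 0.1062.
Expected DCO frequency = 0.1512 × 0.1062 ≈ 0.01606; observed = 8/800 ≈ 0.01000.
Coefficient of coincidence = 0.01000/0.01606 ≈ 0.62; interference = 1 − 0.62 = 0.38.

0.38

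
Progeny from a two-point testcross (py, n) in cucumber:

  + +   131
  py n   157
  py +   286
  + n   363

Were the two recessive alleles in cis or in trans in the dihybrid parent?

trans

The two most frequent classes are + n (363) and py + (286); these are the parental (non-recombinant) types.
So the F1 carried + n on one chromosome and py + on the other — the recessive alleles are on opposite chromosomes (trans / repulsion).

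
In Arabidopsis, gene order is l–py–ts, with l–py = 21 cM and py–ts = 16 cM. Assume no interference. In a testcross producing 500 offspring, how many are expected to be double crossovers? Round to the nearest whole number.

17

Map distances give recombination frequencies of 0.210 and 0.160 for the two intervals.
With no interference, expected double-crossover frequency = 0.210 × 0.160 = 0.03360.
Expected number = 0.03360 × 500 = 16.80 ≈ 17.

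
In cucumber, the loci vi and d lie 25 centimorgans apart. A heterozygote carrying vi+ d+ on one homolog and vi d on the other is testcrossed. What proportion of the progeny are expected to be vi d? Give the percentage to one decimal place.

37.5%

A map distance of 25 centimorgans corresponds to a recombination frequency of 0.250.
The F1 is vi+ d+ / vi d, so vi d is a parental gamete class with expected frequency (1 − r)/2 = 0.750/2 = 0.3750.
That is 0.3750 = 37.5% of the progeny.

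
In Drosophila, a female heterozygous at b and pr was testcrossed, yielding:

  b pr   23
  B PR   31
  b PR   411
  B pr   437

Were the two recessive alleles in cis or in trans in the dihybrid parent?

The two most frequent classes are B pr (437) and b PR (411); these are the parental (non-recombinant) types.
So the F1 carried B pr on one chromosome and b PR on the other — the recessive alleles are on opposite chromosomes (trans / repulsion).

trans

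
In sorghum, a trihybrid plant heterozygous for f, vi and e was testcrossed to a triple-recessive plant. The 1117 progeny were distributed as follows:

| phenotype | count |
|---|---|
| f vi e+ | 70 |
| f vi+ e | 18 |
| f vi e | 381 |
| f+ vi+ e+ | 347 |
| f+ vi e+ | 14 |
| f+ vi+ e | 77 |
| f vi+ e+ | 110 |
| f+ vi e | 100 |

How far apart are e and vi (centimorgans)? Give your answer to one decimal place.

16.0 centimorgans

The two most frequent reciprocal classes, f vi e and f+ vi+ e+, are the parental types, so the F1 was f vi e / f+ vi+ e+.
The two rarest classes, f vi+ e and f+ vi e+, are the double crossovers. Comparing them with the parentals, only the vi allele has switched, so vi is the middle locus and the order is e – vi – f.
Crossovers in the e–vi interval produce the single-crossover classes f vi e+ and f+ vi+ e (70 + 77 = 147) plus the double crossovers (32).
RF(e–vi) = (147 + 32) / 1117 = 179/1117 = 0.1603 → 16.0 centimorgans.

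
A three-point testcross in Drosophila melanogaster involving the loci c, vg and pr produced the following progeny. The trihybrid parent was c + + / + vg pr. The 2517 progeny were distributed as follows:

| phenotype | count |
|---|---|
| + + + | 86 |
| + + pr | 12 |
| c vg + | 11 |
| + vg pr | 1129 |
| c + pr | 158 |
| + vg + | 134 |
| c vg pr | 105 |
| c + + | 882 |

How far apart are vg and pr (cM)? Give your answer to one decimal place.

The two rarest classes, c vg + and + + pr, are the double crossovers. Comparing them with the parentals, only the vg allele has switched, so vg is the middle locus and the order is pr – vg – c.
Crossovers in the pr–vg interval produce the single-crossover classes c + pr and + vg + (158 + 134 = 292) plus the double crossovers (23).
RF(pr–vg) = (292 + 23) / 2517 = 315/2517 = 0.1251 → 12.5 cM.

12.5 cM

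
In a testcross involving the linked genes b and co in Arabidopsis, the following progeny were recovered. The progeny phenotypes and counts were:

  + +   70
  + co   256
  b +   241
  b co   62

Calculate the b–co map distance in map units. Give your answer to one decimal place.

The two most frequent classes, + co (256) and b + (241), are the parental types, so the F1 was + co / b +.
The recombinant classes are + + and b co: 70 + 62 = 132.
Recombination frequency = 132/629 = 0.2099 ≈ 21.0%, i.e. 21.0 map units.

21.0 map units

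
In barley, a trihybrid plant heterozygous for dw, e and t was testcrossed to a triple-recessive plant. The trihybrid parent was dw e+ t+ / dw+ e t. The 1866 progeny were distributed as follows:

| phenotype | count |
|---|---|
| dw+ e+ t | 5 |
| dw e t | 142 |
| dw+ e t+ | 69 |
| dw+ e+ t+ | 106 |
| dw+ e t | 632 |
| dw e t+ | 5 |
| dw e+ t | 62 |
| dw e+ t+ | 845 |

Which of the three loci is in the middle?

The two rarest classes, dw e t+ and dw+ e+ t, are the double crossovers. Comparing them with the parentals, only the e allele has switched, so e is the middle locus and the order is dw – e – t.

e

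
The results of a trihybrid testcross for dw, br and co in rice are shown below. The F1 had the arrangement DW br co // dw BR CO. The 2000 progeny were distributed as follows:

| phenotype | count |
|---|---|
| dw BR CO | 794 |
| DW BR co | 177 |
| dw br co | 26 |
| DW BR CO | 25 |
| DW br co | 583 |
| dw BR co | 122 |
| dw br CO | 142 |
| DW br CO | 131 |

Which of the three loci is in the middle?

dw

The two rarest classes, dw br co and DW BR CO, are the double crossovers. Comparing them with the parentals, only the dw allele has switched, so dw is the middle locus and the order is br – dw – co.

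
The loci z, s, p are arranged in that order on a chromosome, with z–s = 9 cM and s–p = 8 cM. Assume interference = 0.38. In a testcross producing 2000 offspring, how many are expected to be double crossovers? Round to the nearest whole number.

9

Map distances give recombination frequencies of 0.090 and 0.080 for the two intervals.
With interference 0.38 (so coincidence = 0.62), expected double-crossover frequency = 0.090 × 0.080 × 0.62 = 0.00446.
Expected number = 0.00446 × 2000 = 8.93 ≈ 9.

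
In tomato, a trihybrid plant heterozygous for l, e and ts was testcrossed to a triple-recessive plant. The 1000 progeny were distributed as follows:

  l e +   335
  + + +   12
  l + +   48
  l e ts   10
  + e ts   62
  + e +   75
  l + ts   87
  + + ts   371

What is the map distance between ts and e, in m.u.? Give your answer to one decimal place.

The two most frequent reciprocal classes, + + ts and l e +, are the parental types, so the F1 was + + ts / l e +.
The two rarest classes, + + + and l e ts, are the double crossovers. Comparing them with the parentals, only the ts allele has switched, so ts is the middle locus and the order is e – ts – l.
Crossovers in the e–ts interval produce the single-crossover classes + e ts and l + + (62 + 48 = 110) plus the double crossovers (22).
RF(e–ts) = (110 + 22) / 1000 = 132/1000 = 0.1320 → 13.2 m.u.

13.2 m.u.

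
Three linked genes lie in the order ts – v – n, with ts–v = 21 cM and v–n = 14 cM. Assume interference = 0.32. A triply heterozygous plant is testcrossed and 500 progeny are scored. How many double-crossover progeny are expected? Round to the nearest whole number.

Map distances give recombination frequencies of 0.210 and 0.140 for the two intervals.
With interference 0.32 (so coincidence = 0.68), expected double-crossover frequency = 0.210 × 0.140 × 0.68 = 0.01999.
Expected number = 0.01999 × 500 = 10.00 ≈ 10.

10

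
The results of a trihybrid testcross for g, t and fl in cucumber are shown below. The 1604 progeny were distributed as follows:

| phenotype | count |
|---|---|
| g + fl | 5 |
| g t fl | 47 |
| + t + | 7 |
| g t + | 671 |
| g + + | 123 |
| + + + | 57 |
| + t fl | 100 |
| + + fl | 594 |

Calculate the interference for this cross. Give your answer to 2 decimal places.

0.29

The two most frequent reciprocal classes, g t + and + + fl, are the parental types, so the F1 was g t + / + + fl.
The two rarest classes, + t + and g + fl, are the double crossovers. Comparing them with the parentals, only the g allele has switched, so g is the middle locus and the order is t – g – fl.
t–g: (223 + 12)/1604 = 0.1465; g–fl: (104 + 12)/1604 = 0.0723.
Expected DCO frequency = 0.1465 × 0.0723 ≈ 0.01059; observed = 12/1604 ≈ 0.00748.
Coefficient of coincidence = 0.00748/0.01059 ≈ 0.71; interference = 1 − 0.71 = 0.29.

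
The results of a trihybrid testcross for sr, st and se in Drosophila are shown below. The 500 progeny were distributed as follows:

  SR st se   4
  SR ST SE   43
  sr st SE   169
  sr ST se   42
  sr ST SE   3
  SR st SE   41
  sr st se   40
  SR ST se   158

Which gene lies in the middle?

The two most frequent reciprocal classes, SR ST se and sr st SE, are the parental types, so the F1 was SR ST se / sr st SE.
The two rarest classes, SR st se and sr ST SE, are the double crossovers. Comparing them with the parentals, only the st allele has switched, so st is the middle locus and the order is se – st – sr.

st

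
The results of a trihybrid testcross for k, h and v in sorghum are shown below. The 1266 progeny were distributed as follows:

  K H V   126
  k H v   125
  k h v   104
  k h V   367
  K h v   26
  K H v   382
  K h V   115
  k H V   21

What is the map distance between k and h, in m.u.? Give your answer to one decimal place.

22.7 m.u.

The two most frequent reciprocal classes, k h V and K H v, are the parental types, so the F1 was k h V / K H v.
The two rarest classes, k H V and K h v, are the double crossovers. Comparing them with the parentals, only the h allele has switched, so h is the middle locus and the order is k – h – v.
Crossovers in the k–h interval produce the single-crossover classes K h V and k H v (115 + 125 = 240) plus the double crossovers (47).
RF(k–h) = (240 + 47) / 1266 = 287/1266 = 0.2267 → 22.7 m.u.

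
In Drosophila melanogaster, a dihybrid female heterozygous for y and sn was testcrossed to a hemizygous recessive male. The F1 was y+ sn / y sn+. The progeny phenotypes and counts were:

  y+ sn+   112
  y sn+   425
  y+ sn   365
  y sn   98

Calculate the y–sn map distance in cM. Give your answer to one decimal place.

21.0 cM

The recombinant classes are y+ sn+ and y sn: 112 + 98 = 210.
Recombination frequency = 210/1000 = 0.2100 ≈ 21.0%, i.e. 21.0 cM.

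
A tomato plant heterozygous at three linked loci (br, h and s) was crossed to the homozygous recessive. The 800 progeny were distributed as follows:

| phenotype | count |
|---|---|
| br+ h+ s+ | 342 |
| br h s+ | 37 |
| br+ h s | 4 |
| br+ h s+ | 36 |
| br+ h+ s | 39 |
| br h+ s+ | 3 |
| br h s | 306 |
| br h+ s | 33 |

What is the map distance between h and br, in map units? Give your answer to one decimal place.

The two most frequent reciprocal classes, br h s and br+ h+ s+, are the parental types, so the F1 was br h s / br+ h+ s+.
The two rarest classes, br+ h s and br h+ s+, are the double crossovers. Comparing them with the parentals, only the br allele has switched, so br is the middle locus and the order is s – br – h.
Crossovers in the br–h interval produce the single-crossover classes br h+ s and br+ h s+ (33 + 36 = 69) plus the double crossovers (7).
RF(br–h) = (69 + 7) / 800 = 76/800 = 0.0950 → 9.5 map units.

9.5 map units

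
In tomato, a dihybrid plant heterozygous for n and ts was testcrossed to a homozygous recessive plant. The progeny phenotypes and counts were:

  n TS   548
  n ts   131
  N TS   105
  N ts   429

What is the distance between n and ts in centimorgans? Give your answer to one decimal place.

19.5 centimorgans

The two most frequent classes, N ts (429) and n TS (548), are the parental types, so the F1 was N ts / n TS.
The recombinant classes are N TS and n ts: 105 + 131 = 236.
Recombination frequency = 236/1213 = 0.1946 ≈ 19.5%, i.e. 19.5 centimorgans.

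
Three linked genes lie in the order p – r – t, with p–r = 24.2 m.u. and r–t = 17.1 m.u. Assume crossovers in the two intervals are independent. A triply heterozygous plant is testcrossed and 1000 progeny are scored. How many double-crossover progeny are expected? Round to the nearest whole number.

41

Map distances give recombination frequencies of 0.242 and 0.171 for the two intervals.
With no interference, expected double-crossover frequency = 0.242 × 0.171 = 0.04138.
Expected number = 0.04138 × 1000 = 41.38 ≈ 41.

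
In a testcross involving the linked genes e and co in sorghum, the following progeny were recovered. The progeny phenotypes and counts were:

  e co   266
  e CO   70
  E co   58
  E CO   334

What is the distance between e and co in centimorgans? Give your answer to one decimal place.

The two most frequent classes, E CO (334) and e co (266), are the parental types, so the F1 was E CO / e co.
The recombinant classes are E co and e CO: 58 + 70 = 128.
Recombination frequency = 128/728 = 0.1758 ≈ 17.6%, i.e. 17.6 centimorgans.

17.6 centimorgans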